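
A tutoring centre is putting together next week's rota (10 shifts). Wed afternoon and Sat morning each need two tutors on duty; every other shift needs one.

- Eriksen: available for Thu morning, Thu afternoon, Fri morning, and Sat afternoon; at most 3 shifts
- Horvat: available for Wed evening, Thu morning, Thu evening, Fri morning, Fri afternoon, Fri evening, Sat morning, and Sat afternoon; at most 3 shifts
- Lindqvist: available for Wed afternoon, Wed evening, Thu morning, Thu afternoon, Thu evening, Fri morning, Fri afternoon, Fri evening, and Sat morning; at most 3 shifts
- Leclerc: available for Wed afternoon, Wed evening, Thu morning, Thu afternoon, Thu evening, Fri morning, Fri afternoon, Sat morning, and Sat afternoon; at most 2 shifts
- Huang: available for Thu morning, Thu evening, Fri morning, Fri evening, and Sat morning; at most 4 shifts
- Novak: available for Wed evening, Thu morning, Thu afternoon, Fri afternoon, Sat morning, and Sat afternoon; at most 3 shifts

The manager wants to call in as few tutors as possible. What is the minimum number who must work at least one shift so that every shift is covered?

12 slots to fill and no one can take more than 4, so at least ⌈12/4⌉ = 3 tutors are needed.
Any 3 tutors together have capacity at most 4+3+3 = 10 < 12 slots, so 3 can never suffice.
Eriksen, Lindqvist, Leclerc, and Huang alone can cover everything: Wed afternoon→Lindqvist+Leclerc, Wed evening→Lindqvist, Thu morning→Eriksen, Thu afternoon→Eriksen, Thu evening→Huang, Fri morning→Huang, Fri afternoon→Lindqvist, Fri evening→Huang, Sat morning→Leclerc+Huang, Sat afternoon→Eriksen.

4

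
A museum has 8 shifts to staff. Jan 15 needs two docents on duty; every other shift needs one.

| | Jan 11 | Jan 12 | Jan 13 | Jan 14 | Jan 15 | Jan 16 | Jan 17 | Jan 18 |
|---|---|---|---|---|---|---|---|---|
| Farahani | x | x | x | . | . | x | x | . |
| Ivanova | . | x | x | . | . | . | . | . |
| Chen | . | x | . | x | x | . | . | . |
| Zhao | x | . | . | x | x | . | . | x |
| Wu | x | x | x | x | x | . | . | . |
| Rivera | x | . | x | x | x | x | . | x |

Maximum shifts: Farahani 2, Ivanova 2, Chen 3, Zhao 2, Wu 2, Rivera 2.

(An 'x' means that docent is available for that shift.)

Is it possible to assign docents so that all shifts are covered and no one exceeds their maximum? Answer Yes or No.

Yes

Jan 17 can only be covered by Farahani, so that assignment is forced.
One valid schedule: Jan 11→Zhao, Jan 12→Ivanova, Jan 13→Ivanova, Jan 14→Chen, Jan 15→Chen+Wu, Jan 16→Farahani, Jan 17→Farahani, Jan 18→Zhao.
Loads: Farahani 2/2, Ivanova 2/2, Chen 2/3, Zhao 2/2, Wu 1/2, Rivera 0/2 — all within limits.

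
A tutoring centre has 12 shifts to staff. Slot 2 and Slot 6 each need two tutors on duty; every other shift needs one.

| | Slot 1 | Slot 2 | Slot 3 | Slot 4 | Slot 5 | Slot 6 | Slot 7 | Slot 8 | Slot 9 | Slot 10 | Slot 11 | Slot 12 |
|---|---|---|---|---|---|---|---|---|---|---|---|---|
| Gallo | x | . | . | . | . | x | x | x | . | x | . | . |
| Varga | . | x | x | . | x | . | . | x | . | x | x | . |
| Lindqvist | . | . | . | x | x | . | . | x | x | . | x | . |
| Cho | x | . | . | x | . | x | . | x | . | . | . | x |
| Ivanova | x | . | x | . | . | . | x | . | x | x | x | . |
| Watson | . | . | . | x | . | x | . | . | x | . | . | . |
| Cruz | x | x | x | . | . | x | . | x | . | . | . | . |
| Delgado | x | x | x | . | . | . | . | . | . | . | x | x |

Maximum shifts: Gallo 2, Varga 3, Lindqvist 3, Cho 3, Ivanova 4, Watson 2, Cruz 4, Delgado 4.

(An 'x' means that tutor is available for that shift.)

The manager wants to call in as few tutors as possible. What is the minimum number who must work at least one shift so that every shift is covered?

14 slots to fill and no one can take more than 4, so at least ⌈14/4⌉ = 4 tutors are needed.
Varga, Cho, Ivanova, and Cruz alone can cover everything: Slot 1→Ivanova, Slot 2→Varga+Cruz, Slot 3→Cruz, Slot 4→Cho, Slot 5→Varga, Slot 6→Cho+Cruz, Slot 7→Ivanova, Slot 8→Cruz, Slot 9→Ivanova, Slot 10→Varga, Slot 11→Ivanova, Slot 12→Cho.

4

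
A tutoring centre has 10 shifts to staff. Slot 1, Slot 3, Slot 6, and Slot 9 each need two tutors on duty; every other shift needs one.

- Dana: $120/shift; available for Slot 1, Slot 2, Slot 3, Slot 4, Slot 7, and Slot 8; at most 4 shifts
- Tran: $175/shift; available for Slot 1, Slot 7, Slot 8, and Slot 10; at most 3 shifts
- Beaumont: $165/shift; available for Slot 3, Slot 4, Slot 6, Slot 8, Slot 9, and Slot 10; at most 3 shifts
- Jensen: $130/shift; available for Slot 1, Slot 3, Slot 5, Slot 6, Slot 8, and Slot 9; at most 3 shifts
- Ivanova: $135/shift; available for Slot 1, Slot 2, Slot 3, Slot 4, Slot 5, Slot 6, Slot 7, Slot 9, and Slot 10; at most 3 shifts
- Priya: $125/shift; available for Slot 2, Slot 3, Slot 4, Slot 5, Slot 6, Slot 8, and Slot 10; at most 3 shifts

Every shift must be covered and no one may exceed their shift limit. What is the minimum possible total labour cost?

$1815

Picking the cheapest available tutor for each shift independently would cost $1745, but that ignores the shift limits.
An optimal schedule: Slot 1→Jensen+Ivanova, Slot 2→Dana, Slot 3→Ivanova+Beaumont, Slot 4→Dana, Slot 5→Priya, Slot 6→Priya+Jensen, Slot 7→Dana, Slot 8→Dana, Slot 9→Jensen+Ivanova, Slot 10→Priya.
Total: 130 + 135 + 120 + 135 + 165 + 120 + 125 + 125 + 130 + 120 + 120 + 130 + 135 + 125 = $1815.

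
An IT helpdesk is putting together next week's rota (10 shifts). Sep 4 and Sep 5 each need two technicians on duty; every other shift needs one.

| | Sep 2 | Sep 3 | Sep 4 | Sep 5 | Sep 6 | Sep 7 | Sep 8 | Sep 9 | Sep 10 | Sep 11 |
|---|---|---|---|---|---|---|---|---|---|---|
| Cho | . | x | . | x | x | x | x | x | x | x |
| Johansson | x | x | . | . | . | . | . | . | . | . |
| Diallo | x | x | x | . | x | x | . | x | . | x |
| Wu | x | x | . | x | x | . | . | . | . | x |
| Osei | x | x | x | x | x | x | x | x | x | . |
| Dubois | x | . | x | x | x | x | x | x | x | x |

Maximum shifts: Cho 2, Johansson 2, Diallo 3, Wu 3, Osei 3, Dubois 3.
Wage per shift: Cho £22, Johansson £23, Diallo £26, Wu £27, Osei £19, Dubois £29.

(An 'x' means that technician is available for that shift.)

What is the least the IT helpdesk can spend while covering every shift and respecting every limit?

£279

Picking the cheapest available technician for each shift independently would cost £241, but that ignores the shift limits.
An optimal schedule: Sep 2→Johansson, Sep 3→Johansson, Sep 4→Osei+Diallo, Sep 5→Cho+Wu, Sep 6→Wu, Sep 7→Cho, Sep 8→Osei, Sep 9→Diallo, Sep 10→Osei, Sep 11→Diallo.
Total: 23 + 23 + 19 + 26 + 22 + 27 + 27 + 22 + 19 + 26 + 19 + 26 = £279.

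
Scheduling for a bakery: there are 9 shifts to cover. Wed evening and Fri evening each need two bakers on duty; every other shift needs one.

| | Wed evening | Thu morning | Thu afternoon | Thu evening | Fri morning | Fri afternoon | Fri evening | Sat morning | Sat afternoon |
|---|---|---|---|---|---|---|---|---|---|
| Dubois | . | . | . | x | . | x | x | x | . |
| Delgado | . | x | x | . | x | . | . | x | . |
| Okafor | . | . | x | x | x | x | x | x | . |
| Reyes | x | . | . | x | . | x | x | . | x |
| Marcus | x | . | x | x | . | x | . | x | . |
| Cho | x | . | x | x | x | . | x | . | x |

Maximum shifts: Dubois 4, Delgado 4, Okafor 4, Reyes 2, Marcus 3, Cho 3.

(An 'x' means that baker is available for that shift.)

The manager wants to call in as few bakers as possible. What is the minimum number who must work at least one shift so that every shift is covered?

4

11 slots to fill and no one can take more than 4, so at least ⌈11/4⌉ = 3 bakers are needed.
No set of 3 bakers can cover every shift (each such set leaves at least one shift with no one available or exceeds a cap).
Dubois, Delgado, Reyes, and Cho alone can cover everything: Wed evening→Reyes+Cho, Thu morning→Delgado, Thu afternoon→Delgado, Thu evening→Dubois, Fri morning→Delgado, Fri afternoon→Dubois, Fri evening→Dubois+Cho, Sat morning→Dubois, Sat afternoon→Reyes.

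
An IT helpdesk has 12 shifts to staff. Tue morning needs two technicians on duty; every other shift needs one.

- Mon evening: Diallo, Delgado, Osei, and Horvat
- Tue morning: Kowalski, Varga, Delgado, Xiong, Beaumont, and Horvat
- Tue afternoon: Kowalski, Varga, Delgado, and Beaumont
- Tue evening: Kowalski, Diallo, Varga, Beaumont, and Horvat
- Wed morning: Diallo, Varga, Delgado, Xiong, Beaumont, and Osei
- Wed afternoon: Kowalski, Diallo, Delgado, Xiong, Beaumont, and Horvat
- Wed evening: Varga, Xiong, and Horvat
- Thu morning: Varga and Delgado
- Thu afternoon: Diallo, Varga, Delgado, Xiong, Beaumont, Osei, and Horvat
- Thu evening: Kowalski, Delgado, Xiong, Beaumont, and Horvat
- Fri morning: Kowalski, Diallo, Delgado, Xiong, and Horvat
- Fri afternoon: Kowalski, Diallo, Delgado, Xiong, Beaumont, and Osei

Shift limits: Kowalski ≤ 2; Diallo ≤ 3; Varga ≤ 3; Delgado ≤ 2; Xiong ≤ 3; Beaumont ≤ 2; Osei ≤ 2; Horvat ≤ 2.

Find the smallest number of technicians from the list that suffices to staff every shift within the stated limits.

13 slots to fill and no one can take more than 3, so at least ⌈13/3⌉ = 5 technicians are needed.
Kowalski, Diallo, Varga, Delgado, and Xiong alone can cover everything: Mon evening→Diallo, Tue morning→Delgado+Xiong, Tue afternoon→Kowalski, Tue evening→Kowalski, Wed morning→Diallo, Wed afternoon→Diallo, Wed evening→Varga, Thu morning→Varga, Thu afternoon→Varga, Thu evening→Delgado, Fri morning→Xiong, Fri afternoon→Xiong.

5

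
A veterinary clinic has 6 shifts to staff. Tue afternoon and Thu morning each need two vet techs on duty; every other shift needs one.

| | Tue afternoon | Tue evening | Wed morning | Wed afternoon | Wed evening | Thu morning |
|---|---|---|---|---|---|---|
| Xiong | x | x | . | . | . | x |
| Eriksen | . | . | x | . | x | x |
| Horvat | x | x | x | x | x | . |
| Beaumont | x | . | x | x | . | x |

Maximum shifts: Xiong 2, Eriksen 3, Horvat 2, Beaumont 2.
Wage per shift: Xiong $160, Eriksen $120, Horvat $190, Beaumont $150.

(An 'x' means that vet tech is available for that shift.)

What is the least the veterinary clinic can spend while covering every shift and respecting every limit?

Picking the cheapest available vet tech for each shift independently would cost $1130, but that ignores the shift limits.
An optimal schedule: Tue afternoon→Beaumont+Horvat, Tue evening→Xiong, Wed morning→Eriksen, Wed afternoon→Beaumont, Wed evening→Eriksen, Thu morning→Eriksen+Xiong.
Total: 150 + 190 + 160 + 120 + 150 + 120 + 120 + 160 = $1170.

$1170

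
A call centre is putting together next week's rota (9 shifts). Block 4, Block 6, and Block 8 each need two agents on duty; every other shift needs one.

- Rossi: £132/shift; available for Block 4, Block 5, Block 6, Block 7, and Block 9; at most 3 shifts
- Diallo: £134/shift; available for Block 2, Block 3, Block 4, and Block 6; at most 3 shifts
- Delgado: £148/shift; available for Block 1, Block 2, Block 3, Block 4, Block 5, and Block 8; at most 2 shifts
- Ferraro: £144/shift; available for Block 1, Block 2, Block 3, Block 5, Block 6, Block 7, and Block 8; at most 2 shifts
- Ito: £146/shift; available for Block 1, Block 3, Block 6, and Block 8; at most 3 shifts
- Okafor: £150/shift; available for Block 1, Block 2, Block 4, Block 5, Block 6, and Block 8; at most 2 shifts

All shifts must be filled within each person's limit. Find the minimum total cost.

£1672

Block 9 can only be covered by Rossi, so that assignment is forced.
Picking the cheapest available agent for each shift independently would cost £1630, but that ignores the shift limits.
An optimal schedule: Block 1→Ferraro, Block 2→Diallo, Block 3→Ito, Block 4→Diallo+Delgado, Block 5→Rossi, Block 6→Diallo+Ito, Block 7→Rossi, Block 8→Ferraro+Ito, Block 9→Rossi.
Total: 144 + 134 + 146 + 134 + 148 + 132 + 134 + 146 + 132 + 144 + 146 + 132 = £1672.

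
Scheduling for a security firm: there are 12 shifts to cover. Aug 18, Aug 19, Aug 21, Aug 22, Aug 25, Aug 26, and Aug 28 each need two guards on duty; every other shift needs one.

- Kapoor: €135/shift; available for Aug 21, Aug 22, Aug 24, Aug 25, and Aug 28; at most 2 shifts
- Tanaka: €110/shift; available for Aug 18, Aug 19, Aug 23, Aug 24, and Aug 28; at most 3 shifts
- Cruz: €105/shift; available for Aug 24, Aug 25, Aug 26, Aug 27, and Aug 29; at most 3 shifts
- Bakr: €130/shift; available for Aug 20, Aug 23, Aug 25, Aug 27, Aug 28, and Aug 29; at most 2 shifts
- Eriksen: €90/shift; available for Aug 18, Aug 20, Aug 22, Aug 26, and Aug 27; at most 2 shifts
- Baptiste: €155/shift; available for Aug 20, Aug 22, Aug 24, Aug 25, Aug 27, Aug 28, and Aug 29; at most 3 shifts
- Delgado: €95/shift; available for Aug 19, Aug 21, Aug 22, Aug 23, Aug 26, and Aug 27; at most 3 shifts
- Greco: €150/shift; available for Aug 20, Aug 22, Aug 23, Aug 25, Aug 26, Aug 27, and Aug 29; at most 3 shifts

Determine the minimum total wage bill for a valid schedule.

€2245

Aug 18 can only be covered by Tanaka and Eriksen, so that assignment is forced.
Aug 19 can only be covered by Tanaka and Delgado, so that assignment is forced.
Aug 21 can only be covered by Kapoor and Delgado, so that assignment is forced.
Picking the cheapest available guard for each shift independently would cost €1965, but that ignores the shift limits.
An optimal schedule: Aug 18→Eriksen+Tanaka, Aug 19→Delgado+Tanaka, Aug 20→Eriksen, Aug 21→Delgado+Kapoor, Aug 22→Kapoor+Greco, Aug 23→Delgado, Aug 24→Cruz, Aug 25→Greco+Baptiste, Aug 26→Cruz+Greco, Aug 27→Bakr, Aug 28→Tanaka+Bakr, Aug 29→Cruz.
Total: 90 + 110 + 95 + 110 + 90 + 95 + 135 + 135 + 150 + 95 + 105 + 150 + 155 + 105 + 150 + 130 + 110 + 130 + 105 = €2245.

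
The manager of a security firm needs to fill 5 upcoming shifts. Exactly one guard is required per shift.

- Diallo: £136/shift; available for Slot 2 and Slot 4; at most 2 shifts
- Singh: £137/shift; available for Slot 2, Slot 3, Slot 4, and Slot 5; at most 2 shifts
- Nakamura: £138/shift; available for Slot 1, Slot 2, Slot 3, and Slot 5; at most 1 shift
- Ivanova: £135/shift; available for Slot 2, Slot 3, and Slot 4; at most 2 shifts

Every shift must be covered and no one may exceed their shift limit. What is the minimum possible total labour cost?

Slot 1 can only be covered by Nakamura, so that assignment is forced.
Picking the cheapest available guard for each shift independently would cost £680, but that ignores the shift limits.
An optimal schedule: Slot 1→Nakamura, Slot 2→Diallo, Slot 3→Ivanova, Slot 4→Ivanova, Slot 5→Singh.
Total: 138 + 136 + 135 + 135 + 137 = £681.

£681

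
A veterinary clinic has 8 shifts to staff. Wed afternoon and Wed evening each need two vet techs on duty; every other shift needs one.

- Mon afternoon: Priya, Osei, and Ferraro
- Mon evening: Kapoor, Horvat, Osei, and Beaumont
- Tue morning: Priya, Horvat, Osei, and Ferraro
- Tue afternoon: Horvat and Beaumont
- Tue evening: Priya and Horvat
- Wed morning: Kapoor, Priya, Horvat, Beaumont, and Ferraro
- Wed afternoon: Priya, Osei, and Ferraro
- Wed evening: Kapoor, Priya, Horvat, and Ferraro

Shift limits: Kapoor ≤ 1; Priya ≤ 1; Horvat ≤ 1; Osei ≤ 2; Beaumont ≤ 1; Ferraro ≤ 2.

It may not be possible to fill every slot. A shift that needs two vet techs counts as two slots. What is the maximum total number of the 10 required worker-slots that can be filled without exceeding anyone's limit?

Total capacity across all vet techs is 1+1+1+2+1+2 = 8, and 10 slots are needed, so at most 8 can be filled.
An assignment achieving 8: Mon afternoon→Osei, Mon evening→Kapoor, Tue morning→Ferraro, Tue afternoon→Horvat, Tue evening→Priya, Wed morning→Beaumont, Wed afternoon→Osei+Ferraro.
Loads: Kapoor 1/1, Priya 1/1, Horvat 1/1, Osei 2/2, Beaumont 1/1, Ferraro 2/2.

8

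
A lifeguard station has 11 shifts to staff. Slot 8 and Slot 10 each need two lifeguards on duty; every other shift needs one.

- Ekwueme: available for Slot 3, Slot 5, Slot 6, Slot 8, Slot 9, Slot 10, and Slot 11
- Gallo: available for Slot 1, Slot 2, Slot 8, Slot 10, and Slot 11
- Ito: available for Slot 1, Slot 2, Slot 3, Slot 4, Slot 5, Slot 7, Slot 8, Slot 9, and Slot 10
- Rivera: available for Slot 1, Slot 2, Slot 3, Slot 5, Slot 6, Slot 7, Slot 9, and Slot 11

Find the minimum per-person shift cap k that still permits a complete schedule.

4

With 4 lifeguards and 13 worker-slots to fill, someone must work at least ⌈13/4⌉ = 4 shifts, so k ≥ 4.
k = 4 works: Slot 1→Gallo, Slot 2→Gallo, Slot 3→Ekwueme, Slot 4→Ito, Slot 5→Ekwueme, Slot 6→Ekwueme, Slot 7→Ito, Slot 8→Ekwueme+Gallo, Slot 9→Ito, Slot 10→Gallo+Ito, Slot 11→Rivera.
Loads: Ekwueme 4, Gallo 4, Ito 4, Rivera 1 — all ≤ 4.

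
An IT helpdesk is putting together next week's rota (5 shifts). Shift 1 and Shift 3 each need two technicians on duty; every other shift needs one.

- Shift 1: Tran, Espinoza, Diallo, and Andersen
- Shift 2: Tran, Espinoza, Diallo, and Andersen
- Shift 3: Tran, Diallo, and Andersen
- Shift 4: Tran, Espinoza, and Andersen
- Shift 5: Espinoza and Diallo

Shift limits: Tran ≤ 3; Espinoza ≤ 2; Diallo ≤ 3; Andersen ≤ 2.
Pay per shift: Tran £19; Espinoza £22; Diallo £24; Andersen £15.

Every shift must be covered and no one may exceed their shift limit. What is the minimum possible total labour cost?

Picking the cheapest available technician for each shift independently would cost £120, but that ignores the shift limits.
An optimal schedule: Shift 1→Tran+Espinoza, Shift 2→Tran, Shift 3→Andersen+Tran, Shift 4→Andersen, Shift 5→Espinoza.
Total: 19 + 22 + 19 + 15 + 19 + 15 + 22 = £131.

£131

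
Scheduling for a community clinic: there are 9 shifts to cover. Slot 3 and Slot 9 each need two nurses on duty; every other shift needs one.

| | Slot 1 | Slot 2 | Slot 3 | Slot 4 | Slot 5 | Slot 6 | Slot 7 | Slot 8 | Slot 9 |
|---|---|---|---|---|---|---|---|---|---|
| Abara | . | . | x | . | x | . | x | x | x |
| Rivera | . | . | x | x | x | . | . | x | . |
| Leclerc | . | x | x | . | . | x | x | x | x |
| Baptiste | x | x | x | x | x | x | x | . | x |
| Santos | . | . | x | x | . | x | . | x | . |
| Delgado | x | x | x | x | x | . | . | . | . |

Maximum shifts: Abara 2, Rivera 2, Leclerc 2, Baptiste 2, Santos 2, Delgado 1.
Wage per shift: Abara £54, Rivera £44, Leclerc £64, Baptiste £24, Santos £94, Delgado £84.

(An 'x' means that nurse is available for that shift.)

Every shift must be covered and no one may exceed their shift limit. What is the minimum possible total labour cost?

£644

Picking the cheapest available nurse for each shift independently would cost £334, but that ignores the shift limits.
An optimal schedule: Slot 1→Baptiste, Slot 2→Leclerc, Slot 3→Santos+Delgado, Slot 4→Rivera, Slot 5→Rivera, Slot 6→Leclerc, Slot 7→Abara, Slot 8→Santos, Slot 9→Abara+Baptiste.
Total: 24 + 64 + 94 + 84 + 44 + 44 + 64 + 54 + 94 + 54 + 24 = £644.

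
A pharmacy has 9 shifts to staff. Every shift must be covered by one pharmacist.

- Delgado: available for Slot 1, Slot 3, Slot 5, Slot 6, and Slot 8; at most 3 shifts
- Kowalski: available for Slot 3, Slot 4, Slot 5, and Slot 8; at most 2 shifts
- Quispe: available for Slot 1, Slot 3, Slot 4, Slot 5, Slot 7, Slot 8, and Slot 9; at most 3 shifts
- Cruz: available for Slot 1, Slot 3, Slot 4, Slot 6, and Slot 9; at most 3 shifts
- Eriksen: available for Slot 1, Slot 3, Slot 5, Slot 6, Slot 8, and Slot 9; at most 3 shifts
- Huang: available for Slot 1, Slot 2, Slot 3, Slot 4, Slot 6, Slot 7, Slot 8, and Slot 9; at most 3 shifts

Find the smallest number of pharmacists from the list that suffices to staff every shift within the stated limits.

3

9 slots to fill and no one can take more than 3, so at least ⌈9/3⌉ = 3 pharmacists are needed.
Delgado, Quispe, and Huang alone can cover everything: Slot 1→Delgado, Slot 2→Huang, Slot 3→Huang, Slot 4→Quispe, Slot 5→Delgado, Slot 6→Delgado, Slot 7→Quispe, Slot 8→Huang, Slot 9→Quispe.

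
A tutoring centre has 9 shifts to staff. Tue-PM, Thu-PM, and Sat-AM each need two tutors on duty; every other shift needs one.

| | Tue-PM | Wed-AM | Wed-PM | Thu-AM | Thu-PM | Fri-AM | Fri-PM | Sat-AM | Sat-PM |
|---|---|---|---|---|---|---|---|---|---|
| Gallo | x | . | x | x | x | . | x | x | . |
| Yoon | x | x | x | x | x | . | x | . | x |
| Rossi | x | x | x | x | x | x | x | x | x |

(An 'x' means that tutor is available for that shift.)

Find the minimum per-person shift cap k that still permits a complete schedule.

4

With 3 tutors and 12 worker-slots to fill, someone must work at least ⌈12/3⌉ = 4 shifts, so k ≥ 4.
k = 4 works: Tue-PM→Gallo+Yoon, Wed-AM→Yoon, Wed-PM→Gallo, Thu-AM→Gallo, Thu-PM→Yoon+Rossi, Fri-AM→Rossi, Fri-PM→Rossi, Sat-AM→Gallo+Rossi, Sat-PM→Yoon.
Loads: Gallo 4, Yoon 4, Rossi 4 — all ≤ 4.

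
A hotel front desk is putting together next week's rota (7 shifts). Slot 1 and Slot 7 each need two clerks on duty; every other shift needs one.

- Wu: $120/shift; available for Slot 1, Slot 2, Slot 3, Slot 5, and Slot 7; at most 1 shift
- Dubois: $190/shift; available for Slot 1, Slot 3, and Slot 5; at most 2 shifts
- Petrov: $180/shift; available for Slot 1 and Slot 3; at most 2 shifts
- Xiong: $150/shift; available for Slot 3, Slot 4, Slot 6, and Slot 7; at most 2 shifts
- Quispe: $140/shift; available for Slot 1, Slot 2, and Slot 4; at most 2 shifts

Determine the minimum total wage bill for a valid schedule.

Slot 6 can only be covered by Xiong, so that assignment is forced.
Slot 7 can only be covered by Wu and Xiong, so that assignment is forced.
Picking the cheapest available clerk for each shift independently would cost $1180, but that ignores the shift limits.
An optimal schedule: Slot 1→Dubois+Petrov, Slot 2→Quispe, Slot 3→Petrov, Slot 4→Quispe, Slot 5→Dubois, Slot 6→Xiong, Slot 7→Wu+Xiong.
Total: 190 + 180 + 140 + 180 + 140 + 190 + 150 + 120 + 150 = $1440.

$1440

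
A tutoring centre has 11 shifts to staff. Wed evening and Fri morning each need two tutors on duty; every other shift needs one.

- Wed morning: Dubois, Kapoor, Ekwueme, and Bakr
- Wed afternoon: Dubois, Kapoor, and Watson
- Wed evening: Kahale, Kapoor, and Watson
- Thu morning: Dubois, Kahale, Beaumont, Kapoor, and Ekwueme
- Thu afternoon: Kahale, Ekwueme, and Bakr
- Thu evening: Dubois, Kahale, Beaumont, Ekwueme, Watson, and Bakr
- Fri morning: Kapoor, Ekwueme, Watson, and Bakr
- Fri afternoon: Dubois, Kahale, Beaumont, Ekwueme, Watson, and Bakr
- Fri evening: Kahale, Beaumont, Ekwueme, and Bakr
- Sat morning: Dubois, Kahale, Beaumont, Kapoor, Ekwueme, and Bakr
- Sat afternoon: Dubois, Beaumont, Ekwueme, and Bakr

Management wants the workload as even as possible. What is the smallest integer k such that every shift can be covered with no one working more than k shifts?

2

With 7 tutors and 13 worker-slots to fill, someone must work at least ⌈13/7⌉ = 2 shifts, so k ≥ 2.
k = 2 works: Wed morning→Dubois, Wed afternoon→Dubois, Wed evening→Kahale+Kapoor, Thu morning→Kapoor, Thu afternoon→Kahale, Thu evening→Ekwueme, Fri morning→Ekwueme+Watson, Fri afternoon→Watson, Fri evening→Beaumont, Sat morning→Bakr, Sat afternoon→Beaumont.
Loads: Dubois 2, Kahale 2, Beaumont 2, Kapoor 2, Ekwueme 2, Watson 2, Bakr 1 — all ≤ 2.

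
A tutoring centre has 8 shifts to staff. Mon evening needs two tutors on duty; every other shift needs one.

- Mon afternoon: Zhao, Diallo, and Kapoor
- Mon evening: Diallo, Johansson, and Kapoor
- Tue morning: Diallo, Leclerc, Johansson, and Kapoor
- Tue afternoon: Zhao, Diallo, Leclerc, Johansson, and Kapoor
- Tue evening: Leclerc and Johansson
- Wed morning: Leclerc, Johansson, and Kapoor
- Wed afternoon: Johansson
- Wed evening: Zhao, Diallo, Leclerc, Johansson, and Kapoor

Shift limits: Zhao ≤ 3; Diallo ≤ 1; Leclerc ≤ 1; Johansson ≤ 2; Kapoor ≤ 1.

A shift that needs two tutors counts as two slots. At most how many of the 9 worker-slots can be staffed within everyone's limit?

8

Total capacity across all tutors is 3+1+1+2+1 = 8, and 9 slots are needed, so at most 8 can be filled.
An assignment achieving 8: Mon afternoon→Zhao, Mon evening→Diallo+Johansson, Tue afternoon→Zhao, Tue evening→Leclerc, Wed morning→Kapoor, Wed afternoon→Johansson, Wed evening→Zhao.
Loads: Zhao 3/3, Diallo 1/1, Leclerc 1/1, Johansson 2/2, Kapoor 1/1.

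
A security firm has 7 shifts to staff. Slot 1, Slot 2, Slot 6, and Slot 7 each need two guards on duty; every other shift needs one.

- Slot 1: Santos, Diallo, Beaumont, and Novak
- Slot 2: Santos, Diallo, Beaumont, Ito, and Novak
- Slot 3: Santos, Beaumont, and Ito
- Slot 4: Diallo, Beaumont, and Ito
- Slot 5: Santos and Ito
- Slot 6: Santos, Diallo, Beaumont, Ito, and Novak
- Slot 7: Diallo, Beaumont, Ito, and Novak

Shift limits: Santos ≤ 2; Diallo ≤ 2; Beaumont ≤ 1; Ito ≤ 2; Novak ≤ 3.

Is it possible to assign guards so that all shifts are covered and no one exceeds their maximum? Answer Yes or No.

Total capacity is 2+2+1+2+3 = 10 but 11 worker-slots are needed — infeasible.

No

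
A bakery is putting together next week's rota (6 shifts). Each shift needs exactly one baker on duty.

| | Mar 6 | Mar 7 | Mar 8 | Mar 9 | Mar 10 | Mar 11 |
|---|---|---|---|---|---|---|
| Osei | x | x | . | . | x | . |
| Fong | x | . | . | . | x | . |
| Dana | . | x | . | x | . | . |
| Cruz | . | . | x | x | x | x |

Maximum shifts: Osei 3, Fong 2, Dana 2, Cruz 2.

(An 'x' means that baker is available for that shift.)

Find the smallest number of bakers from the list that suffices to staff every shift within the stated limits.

6 slots to fill and no one can take more than 3, so at least ⌈6/3⌉ = 2 bakers are needed.
Any 2 bakers together have capacity at most 3+2 = 5 < 6 slots, so 2 can never suffice.
Osei, Dana, and Cruz alone can cover everything: Mar 6→Osei, Mar 7→Osei, Mar 8→Cruz, Mar 9→Dana, Mar 10→Osei, Mar 11→Cruz.

3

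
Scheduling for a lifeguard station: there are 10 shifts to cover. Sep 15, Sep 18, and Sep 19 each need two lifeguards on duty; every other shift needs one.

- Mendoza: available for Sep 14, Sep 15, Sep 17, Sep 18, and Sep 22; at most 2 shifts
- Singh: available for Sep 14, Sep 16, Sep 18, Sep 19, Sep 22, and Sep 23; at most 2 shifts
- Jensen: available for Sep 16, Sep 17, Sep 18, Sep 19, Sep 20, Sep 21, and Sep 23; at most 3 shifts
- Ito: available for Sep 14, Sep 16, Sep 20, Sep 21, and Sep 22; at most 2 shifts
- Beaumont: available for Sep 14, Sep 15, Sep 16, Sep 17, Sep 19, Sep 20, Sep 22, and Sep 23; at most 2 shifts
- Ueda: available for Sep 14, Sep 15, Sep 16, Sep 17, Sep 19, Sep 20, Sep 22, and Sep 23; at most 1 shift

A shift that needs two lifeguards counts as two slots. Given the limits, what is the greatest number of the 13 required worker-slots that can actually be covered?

Total capacity across all lifeguards is 2+2+3+2+2+1 = 12, and 13 slots are needed, so at most 12 can be filled.
An assignment achieving 12: Sep 14→Ito, Sep 15→Mendoza+Beaumont, Sep 16→Ueda, Sep 17→Jensen, Sep 18→Mendoza+Singh, Sep 19→Singh+Jensen, Sep 20→Ito, Sep 21→Jensen, Sep 23→Beaumont.
Loads: Mendoza 2/2, Singh 2/2, Jensen 3/3, Ito 2/2, Beaumont 2/2, Ueda 1/1.

12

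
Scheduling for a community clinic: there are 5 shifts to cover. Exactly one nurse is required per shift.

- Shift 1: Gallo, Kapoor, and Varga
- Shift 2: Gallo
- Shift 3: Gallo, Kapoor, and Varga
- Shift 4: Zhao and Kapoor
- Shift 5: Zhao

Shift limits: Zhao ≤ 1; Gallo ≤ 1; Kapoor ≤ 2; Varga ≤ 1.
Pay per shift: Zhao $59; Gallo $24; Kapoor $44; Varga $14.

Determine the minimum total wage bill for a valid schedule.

Shift 2 can only be covered by Gallo, so that assignment is forced.
Shift 5 can only be covered by Zhao, so that assignment is forced.
Picking the cheapest available nurse for each shift independently would cost $155, but that ignores the shift limits.
An optimal schedule: Shift 1→Kapoor, Shift 2→Gallo, Shift 3→Varga, Shift 4→Kapoor, Shift 5→Zhao.
Total: 44 + 24 + 14 + 44 + 59 = $185.

$185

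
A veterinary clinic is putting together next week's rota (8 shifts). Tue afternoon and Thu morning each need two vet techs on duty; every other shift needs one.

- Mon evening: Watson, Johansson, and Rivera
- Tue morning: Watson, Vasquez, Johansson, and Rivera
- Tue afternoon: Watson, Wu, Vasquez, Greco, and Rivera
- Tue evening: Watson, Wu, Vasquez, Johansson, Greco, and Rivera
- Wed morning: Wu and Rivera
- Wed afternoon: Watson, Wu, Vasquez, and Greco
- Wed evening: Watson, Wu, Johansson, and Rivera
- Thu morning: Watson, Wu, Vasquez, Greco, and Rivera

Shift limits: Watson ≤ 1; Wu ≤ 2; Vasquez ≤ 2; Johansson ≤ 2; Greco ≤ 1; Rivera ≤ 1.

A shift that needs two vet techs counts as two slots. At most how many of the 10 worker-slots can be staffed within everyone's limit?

Total capacity across all vet techs is 1+2+2+2+1+1 = 9, and 10 slots are needed, so at most 9 can be filled.
An assignment achieving 9: Mon evening→Watson, Tue morning→Vasquez, Tue afternoon→Vasquez+Greco, Tue evening→Johansson, Wed morning→Wu, Wed afternoon→Wu, Wed evening→Johansson, Thu morning→Rivera.
Loads: Watson 1/1, Wu 2/2, Vasquez 2/2, Johansson 2/2, Greco 1/1, Rivera 1/1.

9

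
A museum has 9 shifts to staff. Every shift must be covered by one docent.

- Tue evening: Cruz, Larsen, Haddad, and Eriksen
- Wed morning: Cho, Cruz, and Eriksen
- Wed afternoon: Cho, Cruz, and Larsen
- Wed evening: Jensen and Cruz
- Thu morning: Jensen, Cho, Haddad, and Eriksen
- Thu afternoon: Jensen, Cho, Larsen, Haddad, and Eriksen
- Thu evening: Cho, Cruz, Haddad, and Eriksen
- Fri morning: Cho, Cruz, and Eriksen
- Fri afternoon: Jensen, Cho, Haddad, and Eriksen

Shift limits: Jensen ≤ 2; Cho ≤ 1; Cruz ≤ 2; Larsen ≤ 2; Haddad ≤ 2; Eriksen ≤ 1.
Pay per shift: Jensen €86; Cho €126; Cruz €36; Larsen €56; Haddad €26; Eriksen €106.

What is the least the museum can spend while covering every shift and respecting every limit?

Picking the cheapest available docent for each shift independently would cost €274, but that ignores the shift limits.
An optimal schedule: Tue evening→Haddad, Wed morning→Cruz, Wed afternoon→Larsen, Wed evening→Cruz, Thu morning→Jensen, Thu afternoon→Larsen, Thu evening→Haddad, Fri morning→Eriksen, Fri afternoon→Jensen.
Total: 26 + 36 + 56 + 36 + 86 + 56 + 26 + 106 + 86 = €514.

€514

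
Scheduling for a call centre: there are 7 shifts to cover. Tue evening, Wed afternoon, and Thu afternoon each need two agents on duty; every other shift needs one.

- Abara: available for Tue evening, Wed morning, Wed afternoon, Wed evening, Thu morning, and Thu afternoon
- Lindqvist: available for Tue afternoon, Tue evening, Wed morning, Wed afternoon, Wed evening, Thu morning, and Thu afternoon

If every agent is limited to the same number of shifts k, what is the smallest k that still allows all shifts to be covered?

5

With 2 agents and 10 worker-slots to fill, someone must work at least ⌈10/2⌉ = 5 shifts, so k ≥ 5.
k = 5 works: Tue afternoon→Lindqvist, Tue evening→Abara+Lindqvist, Wed morning→Abara, Wed afternoon→Abara+Lindqvist, Wed evening→Abara, Thu morning→Lindqvist, Thu afternoon→Abara+Lindqvist.
Loads: Abara 5, Lindqvist 5 — all ≤ 5.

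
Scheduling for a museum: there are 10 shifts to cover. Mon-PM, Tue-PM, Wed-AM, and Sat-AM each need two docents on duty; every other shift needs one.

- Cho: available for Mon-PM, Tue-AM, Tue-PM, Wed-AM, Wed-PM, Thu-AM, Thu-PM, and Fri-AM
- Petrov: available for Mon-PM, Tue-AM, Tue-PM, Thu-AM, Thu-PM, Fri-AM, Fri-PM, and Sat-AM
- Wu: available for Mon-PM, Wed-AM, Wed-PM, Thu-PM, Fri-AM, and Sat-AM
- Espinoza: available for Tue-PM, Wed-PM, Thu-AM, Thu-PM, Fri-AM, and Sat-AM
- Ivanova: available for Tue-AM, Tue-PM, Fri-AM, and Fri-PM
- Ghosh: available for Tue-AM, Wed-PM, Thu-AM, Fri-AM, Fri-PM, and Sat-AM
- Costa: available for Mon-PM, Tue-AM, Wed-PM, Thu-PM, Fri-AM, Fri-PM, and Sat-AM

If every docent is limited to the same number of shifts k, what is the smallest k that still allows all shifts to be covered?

With 7 docents and 14 worker-slots to fill, someone must work at least ⌈14/7⌉ = 2 shifts, so k ≥ 2.
k = 2 works: Mon-PM→Wu+Costa, Tue-AM→Petrov, Tue-PM→Espinoza+Ivanova, Wed-AM→Cho+Wu, Wed-PM→Ghosh, Thu-AM→Cho, Thu-PM→Espinoza, Fri-AM→Ivanova, Fri-PM→Petrov, Sat-AM→Ghosh+Costa.
Loads: Cho 2, Petrov 2, Wu 2, Espinoza 2, Ivanova 2, Ghosh 2, Costa 2 — all ≤ 2.

2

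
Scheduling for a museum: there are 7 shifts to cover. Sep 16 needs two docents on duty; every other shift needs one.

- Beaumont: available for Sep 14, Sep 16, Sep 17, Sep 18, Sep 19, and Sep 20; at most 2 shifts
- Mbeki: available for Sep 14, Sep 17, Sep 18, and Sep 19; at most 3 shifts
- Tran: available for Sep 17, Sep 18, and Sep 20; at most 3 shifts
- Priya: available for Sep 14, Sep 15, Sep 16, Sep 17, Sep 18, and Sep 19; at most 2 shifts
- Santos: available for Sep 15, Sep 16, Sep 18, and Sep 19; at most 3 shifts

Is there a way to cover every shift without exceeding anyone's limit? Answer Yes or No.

Yes

One valid schedule: Sep 14→Beaumont, Sep 15→Priya, Sep 16→Priya+Santos, Sep 17→Mbeki, Sep 18→Mbeki, Sep 19→Mbeki, Sep 20→Beaumont.
Loads: Beaumont 2/2, Mbeki 3/3, Tran 0/3, Priya 2/2, Santos 1/3 — all within limits.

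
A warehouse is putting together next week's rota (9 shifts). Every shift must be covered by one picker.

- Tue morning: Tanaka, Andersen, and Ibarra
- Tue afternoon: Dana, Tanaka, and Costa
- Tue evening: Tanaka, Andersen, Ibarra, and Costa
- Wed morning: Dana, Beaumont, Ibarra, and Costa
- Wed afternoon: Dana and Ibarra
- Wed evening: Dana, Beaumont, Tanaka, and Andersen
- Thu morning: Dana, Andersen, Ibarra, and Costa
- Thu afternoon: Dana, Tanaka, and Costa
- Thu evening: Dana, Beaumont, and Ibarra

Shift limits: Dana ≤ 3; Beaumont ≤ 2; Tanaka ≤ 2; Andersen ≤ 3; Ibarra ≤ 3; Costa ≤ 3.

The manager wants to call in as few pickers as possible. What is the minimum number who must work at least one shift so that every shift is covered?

9 slots to fill and no one can take more than 3, so at least ⌈9/3⌉ = 3 pickers are needed.
Dana, Andersen, and Ibarra alone can cover everything: Tue morning→Andersen, Tue afternoon→Dana, Tue evening→Andersen, Wed morning→Dana, Wed afternoon→Ibarra, Wed evening→Andersen, Thu morning→Ibarra, Thu afternoon→Dana, Thu evening→Ibarra.

3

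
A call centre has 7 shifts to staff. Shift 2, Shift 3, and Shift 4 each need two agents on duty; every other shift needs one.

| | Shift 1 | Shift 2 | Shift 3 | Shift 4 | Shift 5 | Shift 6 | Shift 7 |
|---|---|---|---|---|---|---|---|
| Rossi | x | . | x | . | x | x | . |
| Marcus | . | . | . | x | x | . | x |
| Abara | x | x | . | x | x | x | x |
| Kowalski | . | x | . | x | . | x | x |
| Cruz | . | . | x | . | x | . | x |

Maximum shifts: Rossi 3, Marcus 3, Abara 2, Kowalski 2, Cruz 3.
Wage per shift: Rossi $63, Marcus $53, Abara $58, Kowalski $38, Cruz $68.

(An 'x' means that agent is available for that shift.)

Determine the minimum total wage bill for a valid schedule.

Shift 2 can only be covered by Abara and Kowalski, so that assignment is forced.
Shift 3 can only be covered by Rossi and Cruz, so that assignment is forced.
Picking the cheapest available agent for each shift independently would cost $505, but that ignores the shift limits.
An optimal schedule: Shift 1→Abara, Shift 2→Kowalski+Abara, Shift 3→Rossi+Cruz, Shift 4→Kowalski+Marcus, Shift 5→Marcus, Shift 6→Rossi, Shift 7→Marcus.
Total: 58 + 38 + 58 + 63 + 68 + 38 + 53 + 53 + 63 + 53 = $545.

$545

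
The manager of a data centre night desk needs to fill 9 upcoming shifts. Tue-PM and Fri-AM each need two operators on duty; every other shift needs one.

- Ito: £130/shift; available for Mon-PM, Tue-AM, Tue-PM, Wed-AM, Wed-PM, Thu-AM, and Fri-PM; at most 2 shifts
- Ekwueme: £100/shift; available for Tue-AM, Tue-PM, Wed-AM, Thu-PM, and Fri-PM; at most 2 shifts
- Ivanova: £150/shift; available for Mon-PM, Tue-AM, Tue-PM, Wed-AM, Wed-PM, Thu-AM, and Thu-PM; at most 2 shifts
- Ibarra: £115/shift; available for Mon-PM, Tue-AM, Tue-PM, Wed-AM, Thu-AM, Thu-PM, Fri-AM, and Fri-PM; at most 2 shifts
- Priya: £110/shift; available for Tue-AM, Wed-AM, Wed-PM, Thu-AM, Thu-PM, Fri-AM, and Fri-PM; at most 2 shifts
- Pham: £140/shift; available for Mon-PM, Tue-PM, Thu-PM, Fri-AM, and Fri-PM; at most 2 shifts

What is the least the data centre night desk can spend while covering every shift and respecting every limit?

£1340

Picking the cheapest available operator for each shift independently would cost £1175, but that ignores the shift limits.
An optimal schedule: Mon-PM→Ibarra, Tue-AM→Ekwueme, Tue-PM→Pham+Ivanova, Wed-AM→Ekwueme, Wed-PM→Priya, Thu-AM→Ito, Thu-PM→Pham, Fri-AM→Priya+Ibarra, Fri-PM→Ito.
Total: 115 + 100 + 140 + 150 + 100 + 110 + 130 + 140 + 110 + 115 + 130 = £1340.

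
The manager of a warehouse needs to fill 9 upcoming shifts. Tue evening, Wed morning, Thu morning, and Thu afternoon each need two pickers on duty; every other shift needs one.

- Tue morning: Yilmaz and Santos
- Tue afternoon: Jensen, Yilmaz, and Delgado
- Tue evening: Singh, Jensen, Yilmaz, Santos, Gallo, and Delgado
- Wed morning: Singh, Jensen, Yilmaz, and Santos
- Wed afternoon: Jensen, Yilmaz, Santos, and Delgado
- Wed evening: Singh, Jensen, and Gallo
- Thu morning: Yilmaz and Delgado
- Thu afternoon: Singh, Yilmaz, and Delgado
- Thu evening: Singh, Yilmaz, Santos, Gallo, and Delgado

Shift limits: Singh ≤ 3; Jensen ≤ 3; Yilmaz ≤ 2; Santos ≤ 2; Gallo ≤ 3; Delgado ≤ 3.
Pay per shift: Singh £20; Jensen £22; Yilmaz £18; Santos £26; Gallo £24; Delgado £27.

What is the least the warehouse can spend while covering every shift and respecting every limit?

Thu morning can only be covered by Yilmaz and Delgado, so that assignment is forced.
Picking the cheapest available picker for each shift independently would cost £251, but that ignores the shift limits.
An optimal schedule: Tue morning→Santos, Tue afternoon→Jensen, Tue evening→Singh+Gallo, Wed morning→Singh+Jensen, Wed afternoon→Jensen, Wed evening→Gallo, Thu morning→Yilmaz+Delgado, Thu afternoon→Yilmaz+Singh, Thu evening→Gallo.
Total: 26 + 22 + 20 + 24 + 20 + 22 + 22 + 24 + 18 + 27 + 18 + 20 + 24 = £287.

£287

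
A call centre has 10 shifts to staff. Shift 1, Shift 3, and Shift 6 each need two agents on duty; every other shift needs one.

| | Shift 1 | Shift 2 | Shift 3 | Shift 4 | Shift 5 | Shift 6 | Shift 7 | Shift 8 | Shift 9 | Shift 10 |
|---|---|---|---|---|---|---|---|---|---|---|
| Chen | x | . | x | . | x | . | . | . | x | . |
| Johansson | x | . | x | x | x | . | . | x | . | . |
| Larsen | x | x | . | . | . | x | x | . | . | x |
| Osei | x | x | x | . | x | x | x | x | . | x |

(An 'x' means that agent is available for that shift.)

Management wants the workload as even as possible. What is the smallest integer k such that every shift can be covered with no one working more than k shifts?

4

With 4 agents and 13 worker-slots to fill, someone must work at least ⌈13/4⌉ = 4 shifts, so k ≥ 4.
k = 4 works: Shift 1→Chen+Johansson, Shift 2→Larsen, Shift 3→Chen+Johansson, Shift 4→Johansson, Shift 5→Chen, Shift 6→Larsen+Osei, Shift 7→Larsen, Shift 8→Johansson, Shift 9→Chen, Shift 10→Larsen.
Loads: Chen 4, Johansson 4, Larsen 4, Osei 1 — all ≤ 4.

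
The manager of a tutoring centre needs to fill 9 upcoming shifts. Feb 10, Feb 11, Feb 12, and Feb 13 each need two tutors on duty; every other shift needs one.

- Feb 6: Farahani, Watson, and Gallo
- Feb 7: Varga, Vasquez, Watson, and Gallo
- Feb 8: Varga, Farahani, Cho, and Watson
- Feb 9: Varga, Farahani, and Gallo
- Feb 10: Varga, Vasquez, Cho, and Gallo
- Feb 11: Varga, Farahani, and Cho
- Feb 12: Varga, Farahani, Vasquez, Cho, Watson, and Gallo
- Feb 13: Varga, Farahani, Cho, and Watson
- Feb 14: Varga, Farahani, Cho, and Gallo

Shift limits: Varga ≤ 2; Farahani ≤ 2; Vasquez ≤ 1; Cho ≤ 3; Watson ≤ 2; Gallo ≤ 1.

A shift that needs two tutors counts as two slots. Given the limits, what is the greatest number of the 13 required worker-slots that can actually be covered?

Total capacity across all tutors is 2+2+1+3+2+1 = 11, and 13 slots are needed, so at most 11 can be filled.
An assignment achieving 11: Feb 6→Farahani, Feb 7→Vasquez, Feb 8→Cho, Feb 9→Varga, Feb 10→Cho+Gallo, Feb 11→Varga+Farahani, Feb 12→Watson, Feb 13→Cho+Watson.
Loads: Varga 2/2, Farahani 2/2, Vasquez 1/1, Cho 3/3, Watson 2/2, Gallo 1/1.

11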